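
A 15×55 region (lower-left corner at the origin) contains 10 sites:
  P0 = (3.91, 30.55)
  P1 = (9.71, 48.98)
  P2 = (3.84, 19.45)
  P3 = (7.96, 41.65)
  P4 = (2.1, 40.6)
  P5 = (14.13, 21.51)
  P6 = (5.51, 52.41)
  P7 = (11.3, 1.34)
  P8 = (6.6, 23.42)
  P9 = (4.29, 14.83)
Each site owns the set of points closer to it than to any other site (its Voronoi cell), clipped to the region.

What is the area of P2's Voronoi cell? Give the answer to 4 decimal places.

Area of P2's cell: 43.2418

1. box [0,15]×[0,55]: [(0, 0) (15, 0) (15, 55) (0, 55)]
2. ⊥bis P2·P0 via (3.875,25): [(0, 25.0244) (0, 0) (15, 0) (15, 24.9298)]  |A|=374.6571
3. ⊥bis P2·P1 via (6.775,34.215): [(0, 25.0244) (0, 0) (15, 0) (15, 24.9298)]  |A|=374.6571
4. ⊥bis P2·P3 via (5.9,30.55): [(0, 25.0244) (0, 0) (15, 0) (15, 24.9298)]  |A|=374.6571
5. ⊥bis P2·P4 via (2.97,30.025): [(0, 25.0244) (0, 0) (15, 0) (15, 24.9298)]  |A|=374.6571
6. ⊥bis P2·P5 via (8.985,20.48): [(8.0854, 24.9734) (0, 25.0244) (0, 0) (13.085, 0)]  |A|=264.5553
7. ⊥bis P2·P6 via (4.675,35.93): [(8.0854, 24.9734) (0, 25.0244) (0, 0) (13.085, 0)]  |A|=264.5553
8. ⊥bis P2·P7 via (7.57,10.395): [(10.7424, 11.7018) (8.0854, 24.9734) (0, 25.0244) (0, 7.2767)]  |A|=148.912
9. ⊥bis P2·P8 via (5.22,21.435): [(10.7424, 11.7018) (9.3716, 18.5487) (0.0575, 25.0241) (0, 25.0244) (0, 7.2767)]  |A|=123.1558
10. ⊥bis P2·P9 via (4.065,17.14): [(9.5468, 17.6739) (9.3716, 18.5487) (0.0575, 25.0241) (0, 25.0244) (0, 16.7441)]  |A|=43.2418
11. canonical 5-gon: [(9.5468, 17.6739) (9.3716, 18.5487) (0.0575, 25.0241) (0, 25.0244) (0, 16.7441)]
12. shoelace: 43.2418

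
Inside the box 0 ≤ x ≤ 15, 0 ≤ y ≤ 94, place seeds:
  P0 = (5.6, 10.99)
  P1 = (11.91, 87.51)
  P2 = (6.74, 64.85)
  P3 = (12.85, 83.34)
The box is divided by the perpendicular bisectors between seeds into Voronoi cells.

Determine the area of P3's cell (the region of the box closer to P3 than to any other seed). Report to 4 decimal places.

Area of P3's cell: 142.0736

1. box [0,15]×[0,94]: [(0, 0) (15, 0) (15, 94) (0, 94)]
2. ⊥bis P3·P0 via (9.225,47.165): [(0, 48.0894) (15, 46.5863) (15, 94) (0, 94)]  |A|=699.9321
3. ⊥bis P3·P1 via (12.38,85.425): [(0, 82.6343) (0, 48.0894) (15, 46.5863) (15, 86.0156)]  |A|=554.8064
4. ⊥bis P3·P2 via (9.795,74.095): [(0, 82.6343) (0, 77.3317) (15, 72.375) (15, 86.0156)]  |A|=142.0736
5. canonical 4-gon: [(0, 82.6343) (0, 77.3317) (15, 72.375) (15, 86.0156)]
6. shoelace: 142.0736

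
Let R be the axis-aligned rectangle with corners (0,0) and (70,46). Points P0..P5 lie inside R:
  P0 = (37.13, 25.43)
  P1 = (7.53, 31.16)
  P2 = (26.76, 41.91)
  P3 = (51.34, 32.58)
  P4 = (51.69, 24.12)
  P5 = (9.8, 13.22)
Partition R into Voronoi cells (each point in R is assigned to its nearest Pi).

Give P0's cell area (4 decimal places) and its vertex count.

Area of P0's cell: 600.5543 (6 vertices)

1. box [0,70]×[0,46]: [(0, 0) (70, 0) (70, 46) (0, 46)]
2. ⊥bis P0·P1 via (22.33,28.295): [(16.8526, 0) (70, 0) (70, 46) (25.7574, 46)]  |A|=2239.9705
3. ⊥bis P0·P2 via (31.945,33.67): [(22.1812, 27.5261) (16.8526, 0) (70, 0) (70, 46) (51.5398, 46)]  |A|=2001.8194
4. ⊥bis P0·P3 via (44.235,29.005): [(39.4967, 38.4219) (22.1812, 27.5261) (16.8526, 0) (58.8294, 0)]  |A|=1015.6989
5. ⊥bis P0·P4 via (44.41,24.775): [(44.7063, 28.0683) (39.4967, 38.4219) (22.1812, 27.5261) (16.8526, 0) (42.1809, 0)]  |A|=782.0523
6. ⊥bis P0·P5 via (23.465,19.325): [(44.7063, 28.0683) (39.4967, 38.4219) (22.1812, 27.5261) (21.4616, 23.8092) (32.0987, 0) (42.1809, 0)]  |A|=600.5543
7. canonical 6-gon: [(44.7063, 28.0683) (39.4967, 38.4219) (22.1812, 27.5261) (21.4616, 23.8092) (32.0987, 0) (42.1809, 0)]
8. shoelace: 600.5543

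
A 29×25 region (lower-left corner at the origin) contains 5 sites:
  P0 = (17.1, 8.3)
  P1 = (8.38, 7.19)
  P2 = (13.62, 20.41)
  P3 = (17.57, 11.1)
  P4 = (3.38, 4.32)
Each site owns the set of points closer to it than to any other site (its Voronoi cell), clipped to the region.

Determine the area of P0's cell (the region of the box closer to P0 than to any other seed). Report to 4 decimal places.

Area of P0's cell: 144.7393

1. box [0,29]×[0,25]: [(0, 0) (29, 0) (29, 25) (0, 25)]
2. ⊥bis P0·P1 via (12.74,7.745): [(13.7259, 0) (29, 0) (29, 25) (10.5435, 25)]  |A|=421.632
3. ⊥bis P0·P2 via (15.36,14.355): [(12.0207, 13.3954) (13.7259, 0) (29, 0) (29, 18.2747)]  |A|=257.4467
4. ⊥bis P0·P3 via (17.335,9.7): [(12.3854, 10.5308) (13.7259, 0) (29, 0) (29, 7.7419)]  |A|=144.7393
5. ⊥bis P0·P4 via (10.24,6.31): [(12.3854, 10.5308) (13.7259, 0) (29, 0) (29, 7.7419)]  |A|=144.7393
6. canonical 4-gon: [(12.3854, 10.5308) (13.7259, 0) (29, 0) (29, 7.7419)]
7. shoelace: 144.7393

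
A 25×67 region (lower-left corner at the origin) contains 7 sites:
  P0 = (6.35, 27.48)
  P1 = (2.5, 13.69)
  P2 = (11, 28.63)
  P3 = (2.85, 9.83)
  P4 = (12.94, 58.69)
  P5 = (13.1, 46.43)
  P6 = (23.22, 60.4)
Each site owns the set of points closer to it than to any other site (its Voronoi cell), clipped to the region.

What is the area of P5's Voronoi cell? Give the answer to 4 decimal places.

Area of P5's cell: 360.1052

1. box [0,25]×[0,67]: [(0, 0) (25, 0) (25, 67) (0, 67)]
2. ⊥bis P5·P0 via (9.725,36.955): [(0, 40.4191) (25, 31.514) (25, 67) (0, 67)]  |A|=775.8364
3. ⊥bis P5·P1 via (7.8,30.06): [(0, 40.4191) (25, 31.514) (25, 67) (0, 67)]  |A|=775.8364
4. ⊥bis P5·P2 via (12.05,37.53): [(0, 40.4191) (6.1599, 38.2249) (25, 36.0022) (25, 67) (0, 67)]  |A|=733.5577
5. ⊥bis P5·P3 via (7.975,28.13): [(0, 40.4191) (6.1599, 38.2249) (25, 36.0022) (25, 67) (0, 67)]  |A|=733.5577
6. ⊥bis P5·P4 via (13.02,52.56): [(0, 52.3901) (0, 40.4191) (6.1599, 38.2249) (25, 36.0022) (25, 52.7163)]  |A|=372.388
7. ⊥bis P5·P6 via (18.16,53.415): [(19.2284, 52.641) (0, 52.3901) (0, 40.4191) (6.1599, 38.2249) (25, 36.0022) (25, 48.46)]  |A|=360.1052
8. canonical 6-gon: [(19.2284, 52.641) (0, 52.3901) (0, 40.4191) (6.1599, 38.2249) (25, 36.0022) (25, 48.46)]
9. shoelace: 360.1052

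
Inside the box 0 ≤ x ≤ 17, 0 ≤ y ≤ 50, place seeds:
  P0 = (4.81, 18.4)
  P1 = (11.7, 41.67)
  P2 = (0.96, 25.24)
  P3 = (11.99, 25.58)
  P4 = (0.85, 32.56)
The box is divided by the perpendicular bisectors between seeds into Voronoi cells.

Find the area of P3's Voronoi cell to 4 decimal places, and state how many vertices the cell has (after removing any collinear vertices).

Area of P3's cell: 151.6836 (5 vertices)

1. box [0,17]×[0,50]: [(0, 0) (17, 0) (17, 50) (0, 50)]
2. ⊥bis P3·P0 via (8.4,21.99): [(0, 30.39) (17, 13.39) (17, 50) (0, 50)]  |A|=477.87
3. ⊥bis P3·P1 via (11.845,33.625): [(0, 33.4115) (0, 30.39) (17, 13.39) (17, 33.7179)]  |A|=198.4701
4. ⊥bis P3·P2 via (6.475,25.41): [(6.2249, 33.5237) (6.5225, 23.8675) (17, 13.39) (17, 33.7179)]  |A|=158.5448
5. ⊥bis P3·P4 via (6.42,29.07): [(9.2447, 33.5781) (6.3649, 28.982) (6.5225, 23.8675) (17, 13.39) (17, 33.7179)]  |A|=151.6836
6. canonical 5-gon: [(9.2447, 33.5781) (6.3649, 28.982) (6.5225, 23.8675) (17, 13.39) (17, 33.7179)]
7. shoelace: 151.6836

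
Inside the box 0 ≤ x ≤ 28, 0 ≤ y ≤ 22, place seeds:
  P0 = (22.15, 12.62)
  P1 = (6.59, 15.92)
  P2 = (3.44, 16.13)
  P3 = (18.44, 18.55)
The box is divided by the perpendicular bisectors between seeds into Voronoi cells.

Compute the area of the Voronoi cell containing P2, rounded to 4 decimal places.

Area of P2's cell: 102.9600

1. box [0,28]×[0,22]: [(0, 0) (28, 0) (28, 22) (0, 22)]
2. ⊥bis P2·P0 via (12.795,14.375): [(0, 0) (10.0982, 0) (14.2255, 22) (0, 22)]  |A|=267.5607
3. ⊥bis P2·P1 via (5.015,16.025): [(0, 0) (3.9467, 0) (5.4133, 22) (0, 22)]  |A|=102.96
4. ⊥bis P2·P3 via (10.94,17.34): [(0, 0) (3.9467, 0) (5.4133, 22) (0, 22)]  |A|=102.96
5. canonical 4-gon: [(0, 0) (3.9467, 0) (5.4133, 22) (0, 22)]
6. shoelace: 102.96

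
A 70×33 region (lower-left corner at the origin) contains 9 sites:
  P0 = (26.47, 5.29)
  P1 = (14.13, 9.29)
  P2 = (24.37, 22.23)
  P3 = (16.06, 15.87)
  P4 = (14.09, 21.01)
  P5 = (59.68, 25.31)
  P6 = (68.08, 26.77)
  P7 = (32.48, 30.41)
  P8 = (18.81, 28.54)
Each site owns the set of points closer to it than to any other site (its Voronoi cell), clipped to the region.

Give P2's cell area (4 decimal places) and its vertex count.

1. box [0,70]×[0,33]: [(0, 0) (70, 0) (70, 33) (0, 33)]
2. ⊥bis P2·P0 via (25.42,13.76): [(0, 10.6088) (70, 19.2864) (70, 33) (0, 33)]  |A|=1263.6678
3. ⊥bis P2·P1 via (19.25,15.76): [(0, 30.9934) (22.2707, 13.3696) (70, 19.2864) (70, 33) (0, 33)]  |A|=1036.6779
4. ⊥bis P2·P3 via (20.215,19.05): [(24.3639, 13.6291) (70, 19.2864) (70, 33) (9.5385, 33)]  |A|=898.5147
5. ⊥bis P2·P4 via (19.23,21.62): [(19.4102, 20.1015) (24.3639, 13.6291) (70, 19.2864) (70, 33) (17.8795, 33)]  |A|=844.7218
6. ⊥bis P2·P5 via (42.025,23.77): [(19.4102, 20.1015) (24.3639, 13.6291) (42.7112, 15.9035) (41.2199, 33) (17.8795, 33)]  |A|=411.5893
7. ⊥bis P2·P6 via (46.225,24.5): [(19.4102, 20.1015) (24.3639, 13.6291) (42.7112, 15.9035) (41.2199, 33) (17.8795, 33)]  |A|=411.5893
8. ⊥bis P2·P7 via (28.425,26.32): [(19.4102, 20.1015) (24.3639, 13.6291) (39.3515, 15.487) (21.6873, 33) (17.8795, 33)]  |A|=211.5228
9. ⊥bis P2·P8 via (21.59,25.385): [(19.0489, 23.1459) (19.4102, 20.1015) (24.3639, 13.6291) (39.3515, 15.487) (25.7081, 29.0136)]  |A|=167.6919
10. canonical 5-gon: [(19.0489, 23.1459) (19.4102, 20.1015) (24.3639, 13.6291) (39.3515, 15.487) (25.7081, 29.0136)]
11. shoelace: 167.6919

Area of P2's cell: 167.6919 (5 vertices)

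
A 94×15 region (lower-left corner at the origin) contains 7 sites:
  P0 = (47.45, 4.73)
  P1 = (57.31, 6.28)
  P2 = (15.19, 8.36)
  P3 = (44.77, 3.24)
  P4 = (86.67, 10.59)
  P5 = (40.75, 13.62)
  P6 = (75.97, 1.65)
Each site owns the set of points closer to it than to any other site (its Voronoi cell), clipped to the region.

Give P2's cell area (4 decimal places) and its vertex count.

Area of P2's cell: 428.2428 (5 vertices)

1. box [0,94]×[0,15]: [(0, 0) (94, 0) (94, 15) (0, 15)]
2. ⊥bis P2·P0 via (31.32,6.545): [(0, 0) (30.5835, 0) (32.2714, 15) (0, 15)]  |A|=471.4119
3. ⊥bis P2·P1 via (36.25,7.32): [(0, 0) (30.5835, 0) (32.2714, 15) (0, 15)]  |A|=471.4119
4. ⊥bis P2·P3 via (29.98,5.8): [(0, 0) (28.9761, 0) (31.5724, 15) (0, 15)]  |A|=454.1138
5. ⊥bis P2·P4 via (50.93,9.475): [(0, 0) (28.9761, 0) (31.5724, 15) (0, 15)]  |A|=454.1138
6. ⊥bis P2·P5 via (27.97,10.99): [(0, 0) (28.9761, 0) (29.5497, 3.3139) (27.1448, 15) (0, 15)]  |A|=428.2428
7. ⊥bis P2·P6 via (45.58,5.005): [(0, 0) (28.9761, 0) (29.5497, 3.3139) (27.1448, 15) (0, 15)]  |A|=428.2428
8. canonical 5-gon: [(0, 0) (28.9761, 0) (29.5497, 3.3139) (27.1448, 15) (0, 15)]
9. shoelace: 428.2428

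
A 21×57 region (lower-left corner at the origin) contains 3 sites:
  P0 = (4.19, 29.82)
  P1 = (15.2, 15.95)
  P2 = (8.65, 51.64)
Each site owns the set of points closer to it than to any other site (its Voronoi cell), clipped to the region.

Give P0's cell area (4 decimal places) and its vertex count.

1. box [0,21]×[0,57]: [(0, 0) (21, 0) (21, 57) (0, 57)]
2. ⊥bis P0·P1 via (9.695,22.885): [(0, 15.1891) (21, 31.8589) (21, 57) (0, 57)]  |A|=702.9958
3. ⊥bis P0·P2 via (6.42,40.73): [(0, 42.0422) (0, 15.1891) (21, 31.8589) (21, 37.7499)]  |A|=343.8129
4. canonical 4-gon: [(0, 42.0422) (0, 15.1891) (21, 31.8589) (21, 37.7499)]
5. shoelace: 343.8129

Area of P0's cell: 343.8129 (4 vertices)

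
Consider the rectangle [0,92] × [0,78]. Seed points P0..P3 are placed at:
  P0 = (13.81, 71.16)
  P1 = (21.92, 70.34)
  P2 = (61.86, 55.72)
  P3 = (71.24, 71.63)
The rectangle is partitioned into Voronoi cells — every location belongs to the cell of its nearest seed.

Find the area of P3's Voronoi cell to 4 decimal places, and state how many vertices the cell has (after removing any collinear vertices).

1. box [0,92]×[0,78]: [(0, 0) (92, 0) (92, 78) (0, 78)]
2. ⊥bis P3·P0 via (42.525,71.395): [(43.1093, 0) (92, 0) (92, 78) (42.4709, 78)]  |A|=3838.3709
3. ⊥bis P3·P1 via (46.58,70.985): [(48.4367, 0) (92, 0) (92, 78) (46.3965, 78)]  |A|=3477.5059
4. ⊥bis P3·P2 via (66.55,63.675): [(46.4614, 75.5185) (92, 48.6705) (92, 78) (46.3965, 78)]  |A|=724.3924
5. canonical 4-gon: [(46.4614, 75.5185) (92, 48.6705) (92, 78) (46.3965, 78)]
6. shoelace: 724.3924

Area of P3's cell: 724.3924 (4 vertices)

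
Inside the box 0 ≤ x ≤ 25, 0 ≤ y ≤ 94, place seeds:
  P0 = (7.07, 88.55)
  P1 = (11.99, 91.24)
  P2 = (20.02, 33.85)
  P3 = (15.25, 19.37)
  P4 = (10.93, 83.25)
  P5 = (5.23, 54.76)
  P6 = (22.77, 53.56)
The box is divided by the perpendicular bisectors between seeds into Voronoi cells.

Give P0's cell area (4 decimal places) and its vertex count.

1. box [0,25]×[0,94]: [(0, 0) (25, 0) (25, 94) (0, 94)]
2. ⊥bis P0·P1 via (9.53,89.895): [(0, 0) (25, 0) (25, 61.6004) (7.2856, 94) (0, 94)]  |A|=2063.0305
3. ⊥bis P0·P2 via (13.545,61.2): [(0, 57.9933) (23.881, 63.647) (7.2856, 94) (0, 94)]  |A|=540.5087
4. ⊥bis P0·P3 via (11.16,53.96): [(0, 57.9933) (23.881, 63.647) (7.2856, 94) (0, 94)]  |A|=540.5087
5. ⊥bis P0·P4 via (9,85.9): [(0, 79.3453) (10.9413, 87.3138) (7.2856, 94) (0, 94)]  |A|=104.5269
6. ⊥bis P0·P5 via (6.15,71.655): [(0, 79.3453) (10.9413, 87.3138) (7.2856, 94) (0, 94)]  |A|=104.5269
7. ⊥bis P0·P6 via (14.92,71.055): [(0, 79.3453) (10.9413, 87.3138) (7.2856, 94) (0, 94)]  |A|=104.5269
8. canonical 4-gon: [(0, 79.3453) (10.9413, 87.3138) (7.2856, 94) (0, 94)]
9. shoelace: 104.5269

Area of P0's cell: 104.5269 (4 vertices)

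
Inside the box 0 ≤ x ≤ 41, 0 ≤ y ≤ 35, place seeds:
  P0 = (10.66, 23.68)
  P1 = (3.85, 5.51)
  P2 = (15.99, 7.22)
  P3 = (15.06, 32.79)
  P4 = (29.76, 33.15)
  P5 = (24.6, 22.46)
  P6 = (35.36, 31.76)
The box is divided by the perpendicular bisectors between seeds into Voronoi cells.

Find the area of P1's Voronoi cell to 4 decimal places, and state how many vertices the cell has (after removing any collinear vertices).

Area of P1's cell: 152.2804 (4 vertices)

1. box [0,41]×[0,35]: [(0, 0) (41, 0) (41, 35) (0, 35)]
2. ⊥bis P1·P0 via (7.255,14.595): [(0, 17.3141) (0, 0) (41, 0) (41, 1.9476)]  |A|=394.8652
3. ⊥bis P1·P2 via (9.92,6.365): [(8.8447, 13.9992) (0, 17.3141) (0, 0) (10.8166, 0)]  |A|=152.2804
4. ⊥bis P1·P3 via (9.455,19.15): [(8.8447, 13.9992) (0, 17.3141) (0, 0) (10.8166, 0)]  |A|=152.2804
5. ⊥bis P1·P4 via (16.805,19.33): [(8.8447, 13.9992) (0, 17.3141) (0, 0) (10.8166, 0)]  |A|=152.2804
6. ⊥bis P1·P5 via (14.225,13.985): [(8.8447, 13.9992) (0, 17.3141) (0, 0) (10.8166, 0)]  |A|=152.2804
7. ⊥bis P1·P6 via (19.605,18.635): [(8.8447, 13.9992) (0, 17.3141) (0, 0) (10.8166, 0)]  |A|=152.2804
8. canonical 4-gon: [(8.8447, 13.9992) (0, 17.3141) (0, 0) (10.8166, 0)]
9. shoelace: 152.2804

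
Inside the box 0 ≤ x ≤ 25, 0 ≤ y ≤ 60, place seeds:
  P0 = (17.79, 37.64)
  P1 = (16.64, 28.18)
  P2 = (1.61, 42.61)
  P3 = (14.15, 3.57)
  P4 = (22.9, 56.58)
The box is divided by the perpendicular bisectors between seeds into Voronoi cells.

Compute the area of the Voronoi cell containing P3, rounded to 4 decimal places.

1. box [0,25]×[0,60]: [(0, 0) (25, 0) (25, 60) (0, 60)]
2. ⊥bis P3·P0 via (15.97,20.605): [(0, 22.3112) (0, 0) (25, 0) (25, 19.6402)]  |A|=524.3933
3. ⊥bis P3·P1 via (15.395,15.875): [(0, 17.4326) (0, 0) (25, 0) (25, 14.9032)]  |A|=404.1978
4. ⊥bis P3·P2 via (7.88,23.09): [(0, 17.4326) (0, 0) (25, 0) (25, 14.9032)]  |A|=404.1978
5. ⊥bis P3·P4 via (18.525,30.075): [(0, 17.4326) (0, 0) (25, 0) (25, 14.9032)]  |A|=404.1978
6. canonical 4-gon: [(0, 17.4326) (0, 0) (25, 0) (25, 14.9032)]
7. shoelace: 404.1978

Area of P3's cell: 404.1978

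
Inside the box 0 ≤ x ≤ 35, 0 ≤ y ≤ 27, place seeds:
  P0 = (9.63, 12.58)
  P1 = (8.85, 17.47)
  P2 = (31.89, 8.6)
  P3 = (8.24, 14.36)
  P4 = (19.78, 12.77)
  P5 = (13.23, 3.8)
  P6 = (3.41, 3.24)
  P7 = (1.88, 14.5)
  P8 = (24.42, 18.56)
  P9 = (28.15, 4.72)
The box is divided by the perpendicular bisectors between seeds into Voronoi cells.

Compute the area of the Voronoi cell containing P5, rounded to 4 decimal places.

1. box [0,35]×[0,27]: [(0, 0) (35, 0) (35, 27) (0, 27)]
2. ⊥bis P5·P0 via (11.43,8.19): [(0, 3.5034) (0, 0) (35, 0) (35, 17.8542)]  |A|=373.7593
3. ⊥bis P5·P1 via (11.04,10.635): [(0, 3.5034) (0, 0) (35, 0) (35, 17.8542)]  |A|=373.7593
4. ⊥bis P5·P2 via (22.56,6.2): [(21.035, 12.1283) (0, 3.5034) (0, 0) (24.1549, 0)]  |A|=183.326
5. ⊥bis P5·P3 via (10.735,9.08): [(21.035, 12.1283) (0, 3.5034) (0, 0) (24.1549, 0)]  |A|=183.326
6. ⊥bis P5·P4 via (16.505,8.285): [(23.3, 3.3232) (14.7634, 9.5568) (0, 3.5034) (0, 0) (24.1549, 0)]  |A|=152.8025
7. ⊥bis P5·P6 via (8.32,3.52): [(23.3, 3.3232) (14.7634, 9.5568) (8.1308, 6.8373) (8.5207, 0) (24.1549, 0)]  |A|=109.4303
8. ⊥bis P5·P7 via (7.555,9.15): [(23.3, 3.3232) (14.7634, 9.5568) (8.1308, 6.8373) (8.5207, 0) (24.1549, 0)]  |A|=109.4303
9. ⊥bis P5·P8 via (18.825,11.18): [(23.3, 3.3232) (14.7634, 9.5568) (8.1308, 6.8373) (8.5207, 0) (24.1549, 0)]  |A|=109.4303
10. ⊥bis P5·P9 via (20.69,4.26): [(20.6274, 5.2748) (14.7634, 9.5568) (8.1308, 6.8373) (8.5207, 0) (20.9527, 0)]  |A|=97.3783
11. canonical 5-gon: [(20.6274, 5.2748) (14.7634, 9.5568) (8.1308, 6.8373) (8.5207, 0) (20.9527, 0)]
12. shoelace: 97.3783

Area of P5's cell: 97.3783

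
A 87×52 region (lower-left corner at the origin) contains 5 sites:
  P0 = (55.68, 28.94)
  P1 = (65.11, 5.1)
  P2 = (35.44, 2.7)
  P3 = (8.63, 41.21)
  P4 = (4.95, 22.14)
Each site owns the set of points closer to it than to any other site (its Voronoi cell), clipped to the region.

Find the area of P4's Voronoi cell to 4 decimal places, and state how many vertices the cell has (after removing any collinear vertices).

Area of P4's cell: 656.4775 (4 vertices)

1. box [0,87]×[0,52]: [(0, 0) (87, 0) (87, 52) (0, 52)]
2. ⊥bis P4·P0 via (30.315,25.54): [(0, 0) (33.7385, 0) (26.7682, 52) (0, 52)]  |A|=1573.1737
3. ⊥bis P4·P1 via (35.03,13.62): [(0, 0) (31.1722, 0) (32.9141, 6.1498) (26.7682, 52) (0, 52)]  |A|=1565.2827
4. ⊥bis P4·P2 via (20.195,12.42): [(0, 0) (12.2762, 0) (30.0102, 27.8142) (26.7682, 52) (0, 52)]  |A|=1274.6952
5. ⊥bis P4·P3 via (6.79,31.675): [(0, 32.9853) (0, 0) (12.2762, 0) (29.6581, 27.2621)]  |A|=656.4775
6. canonical 4-gon: [(0, 32.9853) (0, 0) (12.2762, 0) (29.6581, 27.2621)]
7. shoelace: 656.4775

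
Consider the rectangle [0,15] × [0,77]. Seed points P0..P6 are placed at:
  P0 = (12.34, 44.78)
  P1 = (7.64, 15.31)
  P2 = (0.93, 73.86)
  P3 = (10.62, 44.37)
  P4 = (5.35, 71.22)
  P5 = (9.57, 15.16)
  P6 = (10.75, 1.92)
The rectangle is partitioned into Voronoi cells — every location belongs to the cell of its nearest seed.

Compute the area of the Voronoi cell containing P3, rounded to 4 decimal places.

Area of P3's cell: 316.2946

1. box [0,15]×[0,77]: [(0, 0) (15, 0) (15, 77) (0, 77)]
2. ⊥bis P3·P0 via (11.48,44.575): [(0, 0) (15, 0) (15, 29.8082) (3.7508, 77) (0, 77)]  |A|=889.5645
3. ⊥bis P3·P1 via (9.13,29.84): [(0, 30.7762) (15, 29.2381) (15, 29.8082) (3.7508, 77) (0, 77)]  |A|=439.4572
4. ⊥bis P3·P2 via (5.775,59.115): [(0, 57.2174) (0, 30.7762) (15, 29.2381) (15, 29.8082) (7.8514, 59.7973)]  |A|=329.5346
5. ⊥bis P3·P4 via (7.985,57.795): [(0, 56.2277) (0, 30.7762) (15, 29.2381) (15, 29.8082) (8.3134, 57.8594)]  |A|=317.2176
6. ⊥bis P3·P5 via (10.095,29.765): [(0, 56.2277) (0, 30.7762) (9.7353, 29.7779) (15, 29.5887) (15, 29.8082) (8.3134, 57.8594)]  |A|=316.2946
7. ⊥bis P3·P6 via (10.685,23.145): [(0, 56.2277) (0, 30.7762) (9.7353, 29.7779) (15, 29.5887) (15, 29.8082) (8.3134, 57.8594)]  |A|=316.2946
8. canonical 6-gon: [(0, 56.2277) (0, 30.7762) (9.7353, 29.7779) (15, 29.5887) (15, 29.8082) (8.3134, 57.8594)]
9. shoelace: 316.2946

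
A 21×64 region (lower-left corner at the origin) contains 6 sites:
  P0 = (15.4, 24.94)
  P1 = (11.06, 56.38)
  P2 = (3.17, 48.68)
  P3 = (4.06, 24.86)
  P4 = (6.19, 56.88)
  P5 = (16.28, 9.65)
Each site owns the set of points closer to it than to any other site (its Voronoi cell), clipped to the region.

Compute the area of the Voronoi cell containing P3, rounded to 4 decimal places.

Area of P3's cell: 231.5142

1. box [0,21]×[0,64]: [(0, 0) (21, 0) (21, 64) (0, 64)]
2. ⊥bis P3·P0 via (9.73,24.9): [(0, 0) (9.9057, 0) (9.4542, 64) (0, 64)]  |A|=619.5144
3. ⊥bis P3·P1 via (7.56,40.62): [(0, 42.2989) (0, 0) (9.9057, 0) (9.6223, 40.162)]  |A|=402.4227
4. ⊥bis P3·P2 via (3.615,36.77): [(0, 36.6349) (0, 0) (9.9057, 0) (9.6447, 36.9953)]  |A|=359.8973
5. ⊥bis P3·P4 via (5.125,40.87): [(0, 36.6349) (0, 0) (9.9057, 0) (9.6447, 36.9953)]  |A|=359.8973
6. ⊥bis P3·P5 via (10.17,17.255): [(0, 36.6349) (0, 9.0842) (9.7861, 16.9466) (9.6447, 36.9953)]  |A|=231.5142
7. canonical 4-gon: [(0, 36.6349) (0, 9.0842) (9.7861, 16.9466) (9.6447, 36.9953)]
8. shoelace: 231.5142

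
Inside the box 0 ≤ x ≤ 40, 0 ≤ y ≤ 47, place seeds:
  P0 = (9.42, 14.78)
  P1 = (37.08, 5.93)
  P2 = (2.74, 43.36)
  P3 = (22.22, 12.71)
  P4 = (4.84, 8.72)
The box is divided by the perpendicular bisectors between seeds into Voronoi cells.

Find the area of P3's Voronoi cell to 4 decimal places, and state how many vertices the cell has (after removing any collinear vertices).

Area of P3's cell: 665.0266 (6 vertices)

1. box [0,40]×[0,47]: [(0, 0) (40, 0) (40, 47) (0, 47)]
2. ⊥bis P3·P0 via (15.82,13.745): [(13.5972, 0) (40, 0) (40, 47) (21.198, 47)]  |A|=1062.3144
3. ⊥bis P3·P1 via (29.65,9.32): [(13.5972, 0) (25.3977, 0) (40, 32.0045) (40, 47) (21.198, 47)]  |A|=828.6442
4. ⊥bis P3·P2 via (12.48,28.035): [(18.7783, 32.038) (13.5972, 0) (25.3977, 0) (40, 32.0045) (40, 45.5257)]  |A|=672.3422
5. ⊥bis P3·P4 via (13.53,10.715): [(18.7783, 32.038) (14.5861, 6.1149) (15.9899, 0) (25.3977, 0) (40, 32.0045) (40, 45.5257)]  |A|=665.0266
6. canonical 6-gon: [(18.7783, 32.038) (14.5861, 6.1149) (15.9899, 0) (25.3977, 0) (40, 32.0045) (40, 45.5257)]
7. shoelace: 665.0266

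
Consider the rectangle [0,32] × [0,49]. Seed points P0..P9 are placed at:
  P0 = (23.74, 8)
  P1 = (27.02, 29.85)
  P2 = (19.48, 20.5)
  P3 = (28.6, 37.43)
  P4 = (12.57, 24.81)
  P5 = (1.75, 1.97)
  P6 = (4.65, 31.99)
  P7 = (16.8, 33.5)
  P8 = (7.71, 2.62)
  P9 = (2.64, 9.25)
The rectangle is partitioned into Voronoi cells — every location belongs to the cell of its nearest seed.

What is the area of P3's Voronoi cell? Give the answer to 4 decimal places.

Area of P3's cell: 172.3598

1. box [0,32]×[0,49]: [(0, 0) (32, 0) (32, 49) (0, 49)]
2. ⊥bis P3·P0 via (26.17,22.715): [(0, 27.0367) (32, 21.7522) (32, 49) (0, 49)]  |A|=787.3776
3. ⊥bis P3·P1 via (27.81,33.64): [(0, 39.4368) (32, 32.7666) (32, 49) (0, 49)]  |A|=412.7451
4. ⊥bis P3·P2 via (24.04,28.965): [(0, 41.9151) (7.5043, 37.8726) (32, 32.7666) (32, 49) (0, 49)]  |A|=403.4462
5. ⊥bis P3·P4 via (20.585,31.12): [(16.7932, 35.9364) (32, 32.7666) (32, 49) (6.5085, 49)]  |A|=289.9343
6. ⊥bis P3·P5 via (15.175,19.7): [(16.7932, 35.9364) (32, 32.7666) (32, 49) (6.5085, 49)]  |A|=289.9343
7. ⊥bis P3·P6 via (16.625,34.71): [(16.1653, 36.734) (16.7932, 35.9364) (32, 32.7666) (32, 49) (13.3792, 49)]  |A|=247.7966
8. ⊥bis P3·P7 via (22.7,35.465): [(22.9719, 34.6485) (32, 32.7666) (32, 49) (18.1922, 49)]  |A|=172.3598
9. ⊥bis P3·P8 via (18.155,20.025): [(22.9719, 34.6485) (32, 32.7666) (32, 49) (18.1922, 49)]  |A|=172.3598
10. ⊥bis P3·P9 via (15.62,23.34): [(22.9719, 34.6485) (32, 32.7666) (32, 49) (18.1922, 49)]  |A|=172.3598
11. canonical 4-gon: [(22.9719, 34.6485) (32, 32.7666) (32, 49) (18.1922, 49)]
12. shoelace: 172.3598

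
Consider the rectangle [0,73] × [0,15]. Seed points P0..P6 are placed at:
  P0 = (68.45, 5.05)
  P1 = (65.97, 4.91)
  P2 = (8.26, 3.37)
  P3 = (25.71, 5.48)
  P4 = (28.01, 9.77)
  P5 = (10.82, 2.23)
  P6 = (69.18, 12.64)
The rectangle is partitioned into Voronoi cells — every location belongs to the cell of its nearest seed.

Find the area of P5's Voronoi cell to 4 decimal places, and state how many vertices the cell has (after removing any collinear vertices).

1. box [0,73]×[0,15]: [(0, 0) (73, 0) (73, 15) (0, 15)]
2. ⊥bis P5·P0 via (39.635,3.64): [(0, 0) (39.8131, 0) (39.0791, 15) (0, 15)]  |A|=591.6918
3. ⊥bis P5·P1 via (38.395,3.57): [(0, 0) (38.5685, 0) (37.8396, 15) (0, 15)]  |A|=573.0603
4. ⊥bis P5·P2 via (9.54,2.8): [(8.2931, 0) (38.5685, 0) (37.8396, 15) (14.9728, 15)]  |A|=398.5658
5. ⊥bis P5·P3 via (18.265,3.855): [(8.2931, 0) (19.1064, 0) (15.8324, 15) (14.9728, 15)]  |A|=87.5467
6. ⊥bis P5·P4 via (19.415,6): [(8.2931, 0) (19.1064, 0) (16.194, 13.3434) (15.4674, 15) (14.9728, 15)]  |A|=87.2443
7. ⊥bis P5·P6 via (40,7.435): [(8.2931, 0) (19.1064, 0) (16.194, 13.3434) (15.4674, 15) (14.9728, 15)]  |A|=87.2443
8. canonical 5-gon: [(8.2931, 0) (19.1064, 0) (16.194, 13.3434) (15.4674, 15) (14.9728, 15)]
9. shoelace: 87.2443

Area of P5's cell: 87.2443 (5 vertices)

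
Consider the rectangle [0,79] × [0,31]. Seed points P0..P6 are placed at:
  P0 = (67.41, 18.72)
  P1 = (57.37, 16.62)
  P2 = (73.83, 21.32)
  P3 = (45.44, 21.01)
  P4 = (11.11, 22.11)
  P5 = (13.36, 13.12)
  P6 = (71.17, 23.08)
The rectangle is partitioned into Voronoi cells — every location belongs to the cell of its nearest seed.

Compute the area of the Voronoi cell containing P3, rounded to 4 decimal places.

Area of P3's cell: 620.2041

1. box [0,79]×[0,31]: [(0, 0) (79, 0) (79, 31) (0, 31)]
2. ⊥bis P3·P0 via (56.425,19.865): [(0, 0) (54.3544, 0) (57.5856, 31) (0, 31)]  |A|=1735.0707
3. ⊥bis P3·P1 via (51.405,18.815): [(0, 0) (44.4815, 0) (55.8888, 31) (0, 31)]  |A|=1555.7395
4. ⊥bis P3·P2 via (59.635,21.165): [(0, 0) (44.4815, 0) (55.8888, 31) (0, 31)]  |A|=1555.7395
5. ⊥bis P3·P4 via (28.275,21.56): [(27.5842, 0) (44.4815, 0) (55.8888, 31) (28.5775, 31)]  |A|=685.2339
6. ⊥bis P3·P5 via (29.4,17.065): [(28.2772, 21.63) (33.5971, 0) (44.4815, 0) (55.8888, 31) (28.5775, 31)]  |A|=620.2041
7. ⊥bis P3·P6 via (58.305,22.045): [(28.2772, 21.63) (33.5971, 0) (44.4815, 0) (55.8888, 31) (28.5775, 31)]  |A|=620.2041
8. canonical 5-gon: [(28.2772, 21.63) (33.5971, 0) (44.4815, 0) (55.8888, 31) (28.5775, 31)]
9. shoelace: 620.2041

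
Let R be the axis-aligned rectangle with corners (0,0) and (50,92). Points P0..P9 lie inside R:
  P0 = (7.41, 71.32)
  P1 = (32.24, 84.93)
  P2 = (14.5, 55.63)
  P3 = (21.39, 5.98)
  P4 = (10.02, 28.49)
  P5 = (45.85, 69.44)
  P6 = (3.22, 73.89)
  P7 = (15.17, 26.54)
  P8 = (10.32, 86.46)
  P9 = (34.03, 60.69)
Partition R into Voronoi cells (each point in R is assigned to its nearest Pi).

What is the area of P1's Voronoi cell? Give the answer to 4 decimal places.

Area of P1's cell: 443.3031

1. box [0,50]×[0,92]: [(0, 0) (50, 0) (50, 92) (0, 92)]
2. ⊥bis P1·P0 via (19.825,78.125): [(50, 23.0739) (50, 92) (12.2197, 92)]  |A|=1302.0229
3. ⊥bis P1·P2 via (23.37,70.28): [(24.5001, 69.5958) (50, 54.1566) (50, 92) (12.2197, 92)]  |A|=905.7206
4. ⊥bis P1·P3 via (26.815,45.455): [(24.5001, 69.5958) (50, 54.1566) (50, 92) (12.2197, 92)]  |A|=905.7206
5. ⊥bis P1·P4 via (21.13,56.71): [(24.5001, 69.5958) (50, 54.1566) (50, 92) (12.2197, 92)]  |A|=905.7206
6. ⊥bis P1·P5 via (39.045,77.185): [(24.5001, 69.5958) (27.9974, 67.4783) (50, 86.8104) (50, 92) (12.2197, 92)]  |A|=546.4867
7. ⊥bis P1·P6 via (17.73,79.41): [(14.5753, 87.7025) (24.5001, 69.5958) (27.9974, 67.4783) (50, 86.8104) (50, 92) (12.9404, 92)]  |A|=544.9381
8. ⊥bis P1·P7 via (23.705,55.735): [(14.5753, 87.7025) (24.5001, 69.5958) (27.9974, 67.4783) (50, 86.8104) (50, 92) (12.9404, 92)]  |A|=544.9381
9. ⊥bis P1·P8 via (21.28,85.695): [(20.647, 76.6254) (24.5001, 69.5958) (27.9974, 67.4783) (50, 86.8104) (50, 92) (21.7201, 92)]  |A|=473.4548
10. ⊥bis P1·P9 via (33.135,72.81): [(20.647, 76.6254) (23.1427, 72.0721) (34.1511, 72.885) (50, 86.8104) (50, 92) (21.7201, 92)]  |A|=443.3031
11. canonical 6-gon: [(20.647, 76.6254) (23.1427, 72.0721) (34.1511, 72.885) (50, 86.8104) (50, 92) (21.7201, 92)]
12. shoelace: 443.3031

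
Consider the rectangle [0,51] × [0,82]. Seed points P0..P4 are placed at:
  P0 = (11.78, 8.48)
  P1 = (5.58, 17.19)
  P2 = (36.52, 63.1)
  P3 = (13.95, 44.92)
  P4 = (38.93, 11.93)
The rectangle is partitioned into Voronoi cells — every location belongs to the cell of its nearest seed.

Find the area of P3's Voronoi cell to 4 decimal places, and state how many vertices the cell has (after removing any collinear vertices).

1. box [0,51]×[0,82]: [(0, 0) (51, 0) (51, 82) (0, 82)]
2. ⊥bis P3·P0 via (12.865,26.7): [(0, 27.4661) (51, 24.4291) (51, 82) (0, 82)]  |A|=2858.6731
3. ⊥bis P3·P1 via (9.765,31.055): [(0, 34.0025) (26.9775, 25.8596) (51, 24.4291) (51, 82) (0, 82)]  |A|=2770.506
4. ⊥bis P3·P2 via (25.235,54.01): [(0, 34.0025) (26.9775, 25.8596) (48.9646, 24.5503) (2.6892, 82) (0, 82)]  |A|=1324.1966
5. ⊥bis P3·P4 via (26.44,28.425): [(0, 34.0025) (24.1708, 26.7068) (38.4925, 37.5511) (2.6892, 82) (0, 82)]  |A|=1166.8414
6. canonical 5-gon: [(0, 34.0025) (24.1708, 26.7068) (38.4925, 37.5511) (2.6892, 82) (0, 82)]
7. shoelace: 1166.8414

Area of P3's cell: 1166.8414 (5 vertices)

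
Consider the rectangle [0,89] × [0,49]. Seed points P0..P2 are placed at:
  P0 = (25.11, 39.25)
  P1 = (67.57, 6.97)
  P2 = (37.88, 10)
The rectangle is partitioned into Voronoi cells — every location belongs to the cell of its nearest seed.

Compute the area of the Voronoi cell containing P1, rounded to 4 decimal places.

1. box [0,89]×[0,49]: [(0, 0) (89, 0) (89, 49) (0, 49)]
2. ⊥bis P1·P0 via (46.34,23.11): [(28.7707, 0) (89, 0) (89, 49) (66.0227, 49)]  |A|=2038.5597
3. ⊥bis P1·P2 via (52.725,8.485): [(55.439, 35.0785) (51.8591, 0) (89, 0) (89, 49) (66.0227, 49)]  |A|=1633.6078
4. canonical 5-gon: [(55.439, 35.0785) (51.8591, 0) (89, 0) (89, 49) (66.0227, 49)]
5. shoelace: 1633.6078

Area of P1's cell: 1633.6078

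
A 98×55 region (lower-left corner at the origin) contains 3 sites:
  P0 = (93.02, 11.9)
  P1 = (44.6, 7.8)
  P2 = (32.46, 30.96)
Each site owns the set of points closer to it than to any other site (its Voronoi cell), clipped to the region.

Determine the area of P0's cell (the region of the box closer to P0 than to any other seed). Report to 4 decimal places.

Area of P0's cell: 1601.0219

1. box [0,98]×[0,55]: [(0, 0) (98, 0) (98, 55) (0, 55)]
2. ⊥bis P0·P1 via (68.81,9.85): [(69.6441, 0) (98, 0) (98, 55) (64.9869, 55)]  |A|=1687.649
3. ⊥bis P0·P2 via (62.74,21.43): [(66.7505, 34.1726) (69.6441, 0) (98, 0) (98, 55) (73.3055, 55)]  |A|=1601.0219
4. canonical 5-gon: [(66.7505, 34.1726) (69.6441, 0) (98, 0) (98, 55) (73.3055, 55)]
5. shoelace: 1601.0219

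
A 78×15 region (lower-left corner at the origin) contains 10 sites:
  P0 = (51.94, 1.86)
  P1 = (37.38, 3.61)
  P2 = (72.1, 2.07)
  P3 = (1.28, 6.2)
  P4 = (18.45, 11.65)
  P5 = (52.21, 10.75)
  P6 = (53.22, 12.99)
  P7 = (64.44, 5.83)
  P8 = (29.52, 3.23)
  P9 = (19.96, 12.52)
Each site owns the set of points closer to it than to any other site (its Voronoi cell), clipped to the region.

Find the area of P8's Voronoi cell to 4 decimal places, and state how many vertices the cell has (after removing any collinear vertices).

Area of P8's cell: 129.5243 (5 vertices)

1. box [0,78]×[0,15]: [(0, 0) (78, 0) (78, 15) (0, 15)]
2. ⊥bis P8·P0 via (40.73,2.545): [(0, 0) (40.5745, 0) (41.4911, 15) (0, 15)]  |A|=615.4917
3. ⊥bis P8·P1 via (33.45,3.42): [(0, 0) (33.6153, 0) (32.8902, 15) (0, 15)]  |A|=498.7912
4. ⊥bis P8·P2 via (50.81,2.65): [(0, 0) (33.6153, 0) (32.8902, 15) (0, 15)]  |A|=498.7912
5. ⊥bis P8·P3 via (15.4,4.715): [(14.9041, 0) (33.6153, 0) (32.8902, 15) (16.4817, 15)]  |A|=263.3977
6. ⊥bis P8·P4 via (23.985,7.44): [(18.326, 0) (33.6153, 0) (32.8902, 15) (29.7352, 15)]  |A|=138.3317
7. ⊥bis P8·P5 via (40.865,6.99): [(18.326, 0) (33.6153, 0) (32.8902, 15) (29.7352, 15)]  |A|=138.3317
8. ⊥bis P8·P6 via (41.37,8.11): [(18.326, 0) (33.6153, 0) (32.8902, 15) (29.7352, 15)]  |A|=138.3317
9. ⊥bis P8·P7 via (46.98,4.53): [(18.326, 0) (33.6153, 0) (32.8902, 15) (29.7352, 15)]  |A|=138.3317
10. ⊥bis P8·P9 via (24.74,7.875): [(22.788, 5.8663) (18.326, 0) (33.6153, 0) (32.8902, 15) (31.6638, 15)]  |A|=129.5243
11. canonical 5-gon: [(22.788, 5.8663) (18.326, 0) (33.6153, 0) (32.8902, 15) (31.6638, 15)]
12. shoelace: 129.5243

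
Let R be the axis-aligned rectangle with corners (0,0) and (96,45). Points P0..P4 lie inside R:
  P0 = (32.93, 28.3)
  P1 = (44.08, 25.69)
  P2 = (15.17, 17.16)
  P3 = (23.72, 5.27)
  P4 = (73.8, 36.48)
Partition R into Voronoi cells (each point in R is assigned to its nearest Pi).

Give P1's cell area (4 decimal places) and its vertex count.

1. box [0,96]×[0,45]: [(0, 0) (96, 0) (96, 45) (0, 45)]
2. ⊥bis P1·P0 via (38.505,26.995): [(32.186, 0) (96, 0) (96, 45) (42.7196, 45)]  |A|=2634.6237
3. ⊥bis P1·P2 via (29.625,21.425): [(33.8496, 7.107) (35.9465, 0) (96, 0) (96, 45) (42.7196, 45)]  |A|=2621.2607
4. ⊥bis P1·P3 via (33.9,15.48): [(35.4482, 13.9363) (49.4256, 0) (96, 0) (96, 45) (42.7196, 45)]  |A|=2514.4951
5. ⊥bis P1·P4 via (58.94,31.085): [(35.4482, 13.9363) (49.4256, 0) (70.2256, 0) (53.8881, 45) (42.7196, 45)]  |A|=987.0524
6. canonical 5-gon: [(35.4482, 13.9363) (49.4256, 0) (70.2256, 0) (53.8881, 45) (42.7196, 45)]
7. shoelace: 987.0524

Area of P1's cell: 987.0524 (5 vertices)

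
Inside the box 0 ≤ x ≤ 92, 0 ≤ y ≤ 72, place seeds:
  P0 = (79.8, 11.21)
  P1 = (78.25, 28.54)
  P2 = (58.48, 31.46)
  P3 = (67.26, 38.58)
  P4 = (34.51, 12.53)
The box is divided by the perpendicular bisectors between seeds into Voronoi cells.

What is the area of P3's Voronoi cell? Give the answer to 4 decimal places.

Area of P3's cell: 1492.6206

1. box [0,92]×[0,72]: [(0, 0) (92, 0) (92, 72) (0, 72)]
2. ⊥bis P3·P0 via (73.53,24.895): [(0, 0) (19.1938, 0) (92, 33.3573) (92, 72) (0, 72)]  |A|=5409.6897
3. ⊥bis P3·P1 via (72.755,33.56): [(0, 0) (19.1938, 0) (58.5826, 18.0466) (92, 54.626) (92, 72) (0, 72)]  |A|=5054.3184
4. ⊥bis P3·P2 via (62.87,35.02): [(68.1456, 28.5144) (92, 54.626) (92, 72) (32.8817, 72)]  |A|=1492.6206
5. ⊥bis P3·P4 via (50.885,25.555): [(68.1456, 28.5144) (92, 54.626) (92, 72) (32.8817, 72)]  |A|=1492.6206
6. canonical 4-gon: [(68.1456, 28.5144) (92, 54.626) (92, 72) (32.8817, 72)]
7. shoelace: 1492.6206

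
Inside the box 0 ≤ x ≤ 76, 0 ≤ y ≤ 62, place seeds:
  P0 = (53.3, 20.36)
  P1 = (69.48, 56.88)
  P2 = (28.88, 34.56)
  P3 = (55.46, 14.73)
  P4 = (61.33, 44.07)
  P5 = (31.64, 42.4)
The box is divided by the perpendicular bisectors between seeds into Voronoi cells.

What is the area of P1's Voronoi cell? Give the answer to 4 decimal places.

1. box [0,76]×[0,62]: [(0, 0) (76, 0) (76, 62) (0, 62)]
2. ⊥bis P1·P0 via (61.39,38.62): [(76, 32.1471) (76, 62) (8.6188, 62)]  |A|=1005.7613
3. ⊥bis P1·P2 via (49.18,45.72): [(50.4085, 43.4853) (76, 32.1471) (76, 62) (40.23, 62)]  |A|=713.1251
4. ⊥bis P1·P3 via (62.47,35.805): [(50.4085, 43.4853) (76, 32.1471) (76, 62) (40.23, 62)]  |A|=713.1251
5. ⊥bis P1·P4 via (65.405,50.475): [(76, 43.7342) (76, 62) (47.2902, 62)]  |A|=262.2029
6. ⊥bis P1·P5 via (50.56,49.64): [(76, 43.7342) (76, 62) (47.2902, 62)]  |A|=262.2029
7. canonical 3-gon: [(76, 43.7342) (76, 62) (47.2902, 62)]
8. shoelace: 262.2029

Area of P1's cell: 262.2029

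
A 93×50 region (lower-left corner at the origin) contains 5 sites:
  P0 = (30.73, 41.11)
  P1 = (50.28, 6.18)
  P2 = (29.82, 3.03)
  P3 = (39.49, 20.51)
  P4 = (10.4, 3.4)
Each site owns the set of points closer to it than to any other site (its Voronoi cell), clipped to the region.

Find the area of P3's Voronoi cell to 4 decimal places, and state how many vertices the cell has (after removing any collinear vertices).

1. box [0,93]×[0,50]: [(0, 0) (93, 0) (93, 50) (0, 50)]
2. ⊥bis P3·P0 via (35.11,30.81): [(0, 15.8797) (0, 0) (93, 0) (93, 50) (80.2372, 50)]  |A|=3281.143
3. ⊥bis P3·P1 via (44.885,13.345): [(0, 15.8797) (0, 0) (27.1618, 0) (93, 49.5739) (93, 50) (80.2372, 50)]  |A|=1649.212
4. ⊥bis P3·P2 via (34.655,11.77): [(15.3933, 22.4256) (39.3465, 9.1747) (93, 49.5739) (93, 50) (80.2372, 50)]  |A|=1031.8208
5. ⊥bis P3·P4 via (24.945,11.955): [(18.1076, 23.5798) (20.423, 19.6432) (39.3465, 9.1747) (93, 49.5739) (93, 50) (80.2372, 50)]  |A|=1025.1421
6. canonical 6-gon: [(18.1076, 23.5798) (20.423, 19.6432) (39.3465, 9.1747) (93, 49.5739) (93, 50) (80.2372, 50)]
7. shoelace: 1025.1421

Area of P3's cell: 1025.1421 (6 vertices)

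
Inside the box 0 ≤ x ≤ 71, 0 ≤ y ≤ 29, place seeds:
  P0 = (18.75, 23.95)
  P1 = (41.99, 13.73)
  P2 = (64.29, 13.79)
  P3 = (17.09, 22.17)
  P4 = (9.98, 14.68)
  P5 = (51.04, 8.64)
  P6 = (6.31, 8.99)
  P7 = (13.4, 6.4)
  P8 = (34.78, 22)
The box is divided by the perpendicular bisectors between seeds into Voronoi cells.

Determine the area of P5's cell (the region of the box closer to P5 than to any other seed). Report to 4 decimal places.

1. box [0,71]×[0,29]: [(0, 0) (71, 0) (71, 29) (0, 29)]
2. ⊥bis P5·P0 via (34.895,16.295): [(27.1689, 0) (71, 0) (71, 29) (40.919, 29)]  |A|=1071.7264
3. ⊥bis P5·P1 via (46.515,11.185): [(40.2242, 0) (71, 0) (71, 29) (56.5347, 29)]  |A|=655.9957
4. ⊥bis P5·P2 via (57.665,11.215): [(53.1154, 22.9204) (40.2242, 0) (62.024, 0)]  |A|=249.8304
5. ⊥bis P5·P3 via (34.065,15.405): [(53.1154, 22.9204) (40.2242, 0) (62.024, 0)]  |A|=249.8304
6. ⊥bis P5·P4 via (30.51,11.66): [(53.1154, 22.9204) (40.2242, 0) (62.024, 0)]  |A|=249.8304
7. ⊥bis P5·P6 via (28.675,8.815): [(53.1154, 22.9204) (40.2242, 0) (62.024, 0)]  |A|=249.8304
8. ⊥bis P5·P7 via (32.22,7.52): [(53.1154, 22.9204) (40.2242, 0) (62.024, 0)]  |A|=249.8304
9. ⊥bis P5·P8 via (42.91,15.32): [(53.1154, 22.9204) (40.2242, 0) (62.024, 0)]  |A|=249.8304
10. canonical 3-gon: [(53.1154, 22.9204) (40.2242, 0) (62.024, 0)]
11. shoelace: 249.8304

Area of P5's cell: 249.8304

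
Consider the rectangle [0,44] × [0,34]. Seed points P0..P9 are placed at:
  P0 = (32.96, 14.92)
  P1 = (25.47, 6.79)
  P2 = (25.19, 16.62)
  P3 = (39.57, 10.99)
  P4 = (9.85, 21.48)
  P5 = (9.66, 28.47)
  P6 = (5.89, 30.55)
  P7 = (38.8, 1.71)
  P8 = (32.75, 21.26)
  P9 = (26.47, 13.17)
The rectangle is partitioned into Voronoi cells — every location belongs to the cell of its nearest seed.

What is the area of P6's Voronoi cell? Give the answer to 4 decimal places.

Area of P6's cell: 76.6188

1. box [0,44]×[0,34]: [(0, 0) (44, 0) (44, 34) (0, 34)]
2. ⊥bis P6·P0 via (19.425,22.735): [(0, 0) (6.298, 0) (25.9293, 34) (0, 34)]  |A|=547.8643
3. ⊥bis P6·P1 via (15.68,18.67): [(0, 5.7485) (18.3468, 20.8676) (25.9293, 34) (0, 34)]  |A|=429.4187
4. ⊥bis P6·P2 via (15.54,23.585): [(0, 5.7485) (6.58, 11.1709) (23.0571, 34) (0, 34)]  |A|=356.134
5. ⊥bis P6·P3 via (22.73,20.77): [(0, 5.7485) (6.58, 11.1709) (23.0571, 34) (0, 34)]  |A|=356.134
6. ⊥bis P6·P4 via (7.87,26.015): [(0, 22.5789) (21.63, 32.0227) (23.0571, 34) (0, 34)]  |A|=146.3147
7. ⊥bis P6·P5 via (7.775,29.51): [(0, 22.5789) (5.2047, 24.8513) (10.2522, 34) (0, 34)]  |A|=76.6188
8. ⊥bis P6·P7 via (22.345,16.13): [(0, 22.5789) (5.2047, 24.8513) (10.2522, 34) (0, 34)]  |A|=76.6188
9. ⊥bis P6·P8 via (19.32,25.905): [(0, 22.5789) (5.2047, 24.8513) (10.2522, 34) (0, 34)]  |A|=76.6188
10. ⊥bis P6·P9 via (16.18,21.86): [(0, 22.5789) (5.2047, 24.8513) (10.2522, 34) (0, 34)]  |A|=76.6188
11. canonical 4-gon: [(0, 22.5789) (5.2047, 24.8513) (10.2522, 34) (0, 34)]
12. shoelace: 76.6188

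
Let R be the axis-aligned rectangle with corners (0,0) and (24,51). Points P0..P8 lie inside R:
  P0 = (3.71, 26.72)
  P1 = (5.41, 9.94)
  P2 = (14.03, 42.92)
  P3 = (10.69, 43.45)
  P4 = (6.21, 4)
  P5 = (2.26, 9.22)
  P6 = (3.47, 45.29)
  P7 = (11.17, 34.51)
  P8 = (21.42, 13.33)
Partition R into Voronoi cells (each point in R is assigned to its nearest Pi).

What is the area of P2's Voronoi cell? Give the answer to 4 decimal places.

Area of P2's cell: 161.6894

1. box [0,24]×[0,51]: [(0, 0) (24, 0) (24, 51) (0, 51)]
2. ⊥bis P2·P0 via (8.87,34.82): [(0, 40.4705) (24, 25.1816) (24, 51) (0, 51)]  |A|=436.1742
3. ⊥bis P2·P1 via (9.72,26.43): [(0, 40.4705) (24, 25.1816) (24, 51) (0, 51)]  |A|=436.1742
4. ⊥bis P2·P3 via (12.36,43.185): [(10.8341, 33.5688) (24, 25.1816) (24, 51) (13.6001, 51)]  |A|=260.6026
5. ⊥bis P2·P4 via (10.12,23.46): [(10.8341, 33.5688) (24, 25.1816) (24, 51) (13.6001, 51)]  |A|=260.6026
6. ⊥bis P2·P5 via (8.145,26.07): [(10.8341, 33.5688) (24, 25.1816) (24, 51) (13.6001, 51)]  |A|=260.6026
7. ⊥bis P2·P6 via (8.75,44.105): [(10.8341, 33.5688) (24, 25.1816) (24, 51) (13.6001, 51)]  |A|=260.6026
8. ⊥bis P2·P7 via (12.6,38.715): [(11.6993, 39.0213) (24, 34.8382) (24, 51) (13.6001, 51)]  |A|=161.6894
9. ⊥bis P2·P8 via (17.725,28.125): [(11.6993, 39.0213) (24, 34.8382) (24, 51) (13.6001, 51)]  |A|=161.6894
10. canonical 4-gon: [(11.6993, 39.0213) (24, 34.8382) (24, 51) (13.6001, 51)]
11. shoelace: 161.6894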